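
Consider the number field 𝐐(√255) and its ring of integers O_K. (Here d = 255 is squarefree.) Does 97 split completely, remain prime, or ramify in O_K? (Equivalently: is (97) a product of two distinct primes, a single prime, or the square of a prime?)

Since 255 ≢ 1 mod 4, the ring of integers is ℤ[√255] with discriminant 4·255 = 1020.
Since gcd(97, 1020) = 1 the prime 97 does not ramify.
Compute (255/97) via Euler: 61^((97-1)/2) mod 97 = 1, so (255/97) = 1.
Legendre symbol 1 ⇒ 97 is split.

split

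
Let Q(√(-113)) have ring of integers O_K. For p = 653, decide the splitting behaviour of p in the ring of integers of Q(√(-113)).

653 splits in O_K

Since -113 ≢ 1 mod 4, the ring of integers is ℤ[√-113] with discriminant 4·(-113) = -452.
653 ∤ -452, so 653 is unramified.
Legendre symbol by Euler's criterion: (-113/653) ≡ (-113)^326 ≡ 1 (mod 653), i.e. (-113/653) = 1.
Legendre symbol 1 ⇒ 653 is split.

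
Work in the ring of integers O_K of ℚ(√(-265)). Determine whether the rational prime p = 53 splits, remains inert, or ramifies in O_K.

Since -265 ≢ 1 mod 4, the ring of integers is ℤ[√-265] with discriminant 4·(-265) = -1060.
Ramification test: 53 | -1060. The prime 53 ramifies in K.

p ramifies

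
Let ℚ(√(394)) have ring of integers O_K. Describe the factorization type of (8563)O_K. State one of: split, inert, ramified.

394 mod 4 = 2, hence disc K = 4·394 = 1576 and O_K = ℤ[√394].
Since gcd(8563, 1576) = 1 the prime 8563 does not ramify.
(394/8563) = 394^4281 mod 8563 = 8562, giving Legendre symbol -1.
(394/8563) = -1, so 8563 is inert.

p is inert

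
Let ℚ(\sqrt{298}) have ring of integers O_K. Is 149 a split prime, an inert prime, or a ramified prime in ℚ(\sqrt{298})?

ramified — (149) = 𝔭²

298 mod 4 = 2, hence disc K = 4·298 = 1192 and O_K = ℤ[√298].
149 divides disc(K) = 1192, so 149 ramifies.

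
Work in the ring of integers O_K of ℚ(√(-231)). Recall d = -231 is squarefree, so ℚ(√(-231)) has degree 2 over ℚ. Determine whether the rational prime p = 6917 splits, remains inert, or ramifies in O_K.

inert

Since -231 ≡ 1 mod 4, the ring of integers is ℤ[(1+√-231)/2] with discriminant -231.
Since gcd(6917, -231) = 1 the prime 6917 does not ramify.
Legendre symbol by Euler's criterion: (-231/6917) ≡ (-231)^3458 ≡ 6916 (mod 6917), i.e. (-231/6917) = -1.
d is a non-residue mod p, hence 6917 remains inert in O_K.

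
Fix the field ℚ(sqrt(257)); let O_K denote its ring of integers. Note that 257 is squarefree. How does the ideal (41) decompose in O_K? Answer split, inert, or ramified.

inert

257 mod 4 = 1, hence disc K = 257 and O_K = ℤ[(1+√257)/2].
Since gcd(41, 257) = 1 the prime 41 does not ramify.
Euler's criterion: 257^20 mod 41 = 40. Thus (257|41) = -1.
d is a non-residue mod p, hence 41 remains inert in O_K.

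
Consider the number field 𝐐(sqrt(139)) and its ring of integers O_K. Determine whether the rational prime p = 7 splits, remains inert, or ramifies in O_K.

p is inert

139 mod 4 = 3, hence disc K = 4·139 = 556 and O_K = ℤ[√139].
disc(K) = 556 is not divisible by 7; 7 is unramified.
Legendre symbol by Euler's criterion: (139/7) ≡ 139^3 ≡ 6 (mod 7), i.e. (139/7) = -1.
d is a non-residue mod p, hence 7 remains inert in O_K.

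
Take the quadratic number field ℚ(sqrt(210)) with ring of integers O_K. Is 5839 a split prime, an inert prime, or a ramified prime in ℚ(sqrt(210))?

d = 210 ≡ 2 (mod 4), so O_K = ℤ[√210] and disc(K) = 4d = 840.
disc(K) = 840 is not divisible by 5839; 5839 is unramified.
Legendre symbol by Euler's criterion: (210/5839) ≡ 210^2919 ≡ 1 (mod 5839), i.e. (210/5839) = 1.
Legendre symbol 1 ⇒ 5839 is split.

splits completely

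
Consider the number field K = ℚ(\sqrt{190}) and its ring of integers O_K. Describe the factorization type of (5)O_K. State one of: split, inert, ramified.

d = 190 ≡ 2 (mod 4), so O_K = ℤ[√190] and disc(K) = 4d = 760.
5 divides disc(K) = 760, so 5 ramifies.

5 is ramified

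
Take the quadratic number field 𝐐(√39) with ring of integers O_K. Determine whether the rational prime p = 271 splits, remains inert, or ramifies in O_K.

split — (271) = 𝔭₁𝔭₂ with 𝔭₁ ≠ 𝔭₂

39 mod 4 = 3, hence disc K = 4·39 = 156 and O_K = ℤ[√39].
disc(K) = 156 is not divisible by 271; 271 is unramified.
Compute (39/271) via Euler: 39^((271-1)/2) mod 271 = 1, so (39/271) = 1.
Legendre symbol 1 ⇒ 271 is split.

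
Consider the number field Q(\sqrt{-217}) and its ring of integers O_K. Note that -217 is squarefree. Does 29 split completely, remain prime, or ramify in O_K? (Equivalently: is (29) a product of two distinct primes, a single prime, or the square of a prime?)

d = -217 ≡ 3 (mod 4), so O_K = ℤ[√-217] and disc(K) = 4d = -868.
29 ∤ -868, so 29 is unramified.
Euler's criterion: (-217)^14 mod 29 = 28. Thus (-217|29) = -1.
(-217/29) = -1, so 29 is inert.

inert — (29) stays prime in O_K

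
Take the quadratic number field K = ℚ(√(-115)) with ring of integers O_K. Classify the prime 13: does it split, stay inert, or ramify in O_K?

inert — (13) stays prime in O_K

d = -115 ≡ 1 (mod 4), so O_K = ℤ[(1+√-115)/2] and disc(K) = d = -115.
13 ∤ -115, so 13 is unramified.
Euler's criterion: (-115)^6 mod 13 = 12. Thus (-115|13) = -1.
Legendre symbol -1 ⇒ 13 is inert.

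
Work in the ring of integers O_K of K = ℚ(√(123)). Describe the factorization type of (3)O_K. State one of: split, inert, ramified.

Since 123 ≢ 1 mod 4, the ring of integers is ℤ[√123] with discriminant 4·123 = 492.
disc(K) = 492 = 3·164, so p = 3 is ramified.

ramifies in O_K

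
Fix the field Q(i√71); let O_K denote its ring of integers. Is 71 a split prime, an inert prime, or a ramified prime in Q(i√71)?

Since -71 ≡ 1 mod 4, the ring of integers is ℤ[(1+√-71)/2] with discriminant -71.
71 divides disc(K) = -71, so 71 ramifies.

ramified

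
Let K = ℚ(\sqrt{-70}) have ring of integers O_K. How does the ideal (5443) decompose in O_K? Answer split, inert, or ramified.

p splits

Since -70 ≢ 1 mod 4, the ring of integers is ℤ[√-70] with discriminant 4·(-70) = -280.
Since gcd(5443, -280) = 1 the prime 5443 does not ramify.
Legendre symbol by Euler's criterion: (-70/5443) ≡ (-70)^2721 ≡ 1 (mod 5443), i.e. (-70/5443) = 1.
Legendre symbol 1 ⇒ 5443 is split.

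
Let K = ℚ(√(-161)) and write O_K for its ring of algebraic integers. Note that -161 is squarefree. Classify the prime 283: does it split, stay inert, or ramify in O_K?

d = -161 ≡ 3 (mod 4), so O_K = ℤ[√-161] and disc(K) = 4d = -644.
disc(K) = -644 is not divisible by 283; 283 is unramified.
Compute (-161/283) via Euler: 122^((283-1)/2) mod 283 = 282, so (-161/283) = -1.
(-161/283) = -1, so 283 is inert.

p is inert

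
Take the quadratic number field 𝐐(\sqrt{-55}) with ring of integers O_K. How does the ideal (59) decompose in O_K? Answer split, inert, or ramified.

split — (59) = 𝔭₁𝔭₂ with 𝔭₁ ≠ 𝔭₂

Since -55 ≡ 1 mod 4, the ring of integers is ℤ[(1+√-55)/2] with discriminant -55.
59 ∤ -55, so 59 is unramified.
Euler's criterion: (-55)^29 mod 59 = 1. Thus (-55|59) = 1.
(-55/59) = 1, so 59 splits.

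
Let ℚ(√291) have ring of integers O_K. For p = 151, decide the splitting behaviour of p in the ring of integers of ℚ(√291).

291 mod 4 = 3, hence disc K = 4·291 = 1164 and O_K = ℤ[√291].
151 ∤ 1164, so 151 is unramified.
Compute (291/151) via Euler: 140^((151-1)/2) mod 151 = 150, so (291/151) = -1.
d is a non-residue mod p, hence 151 remains inert in O_K.

p is inert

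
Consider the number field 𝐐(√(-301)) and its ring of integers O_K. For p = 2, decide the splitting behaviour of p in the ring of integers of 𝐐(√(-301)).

ramified — (2) = 𝔭²

Since -301 ≢ 1 mod 4, the ring of integers is ℤ[√-301] with discriminant 4·(-301) = -1204.
2 divides disc(K) = -1204, so 2 ramifies.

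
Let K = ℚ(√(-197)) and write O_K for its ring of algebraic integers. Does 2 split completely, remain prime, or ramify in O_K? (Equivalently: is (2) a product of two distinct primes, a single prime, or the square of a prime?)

-197 mod 4 = 3, hence disc K = 4·(-197) = -788 and O_K = ℤ[√-197].
2 divides disc(K) = -788, so 2 ramifies.

ramified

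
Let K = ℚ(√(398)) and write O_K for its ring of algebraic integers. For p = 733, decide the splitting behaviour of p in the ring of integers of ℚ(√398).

d = 398 ≡ 2 (mod 4), so O_K = ℤ[√398] and disc(K) = 4d = 1592.
disc(K) = 1592 is not divisible by 733; 733 is unramified.
Euler's criterion: 398^366 mod 733 = 1. Thus (398|733) = 1.
(398/733) = 1, so 733 splits.

p splits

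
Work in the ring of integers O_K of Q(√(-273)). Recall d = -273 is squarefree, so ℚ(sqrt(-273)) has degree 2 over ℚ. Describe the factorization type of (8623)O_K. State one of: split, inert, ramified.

splits completely

-273 mod 4 = 3, hence disc K = 4·(-273) = -1092 and O_K = ℤ[√-273].
8623 ∤ -1092, so 8623 is unramified.
Compute (-273/8623) via Euler: 8350^((8623-1)/2) mod 8623 = 1, so (-273/8623) = 1.
Legendre symbol 1 ⇒ 8623 is split.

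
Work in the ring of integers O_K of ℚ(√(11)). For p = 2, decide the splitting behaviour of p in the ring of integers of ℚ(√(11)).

11 mod 4 = 3, hence disc K = 4·11 = 44 and O_K = ℤ[√11].
2 divides disc(K) = 44, so 2 ramifies.

p ramifies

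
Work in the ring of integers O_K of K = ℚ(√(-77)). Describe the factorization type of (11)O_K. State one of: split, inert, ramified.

11 is ramified

-77 mod 4 = 3, hence disc K = 4·(-77) = -308 and O_K = ℤ[√-77].
Ramification test: 11 | -308. The prime 11 ramifies in K.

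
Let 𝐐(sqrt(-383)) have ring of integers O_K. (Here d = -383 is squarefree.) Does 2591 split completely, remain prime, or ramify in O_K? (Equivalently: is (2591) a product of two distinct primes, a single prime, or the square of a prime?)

-383 mod 4 = 1, hence disc K = -383 and O_K = ℤ[(1+√-383)/2].
2591 ∤ -383, so 2591 is unramified.
Compute (-383/2591) via Euler: 2208^((2591-1)/2) mod 2591 = 1, so (-383/2591) = 1.
(-383/2591) = 1, so 2591 splits.

p splits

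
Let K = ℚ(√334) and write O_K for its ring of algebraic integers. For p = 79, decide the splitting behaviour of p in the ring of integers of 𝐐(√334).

Since 334 ≢ 1 mod 4, the ring of integers is ℤ[√334] with discriminant 4·334 = 1336.
79 ∤ 1336, so 79 is unramified.
Compute (334/79) via Euler: 18^((79-1)/2) mod 79 = 1, so (334/79) = 1.
Legendre symbol 1 ⇒ 79 is split.

79 splits in O_K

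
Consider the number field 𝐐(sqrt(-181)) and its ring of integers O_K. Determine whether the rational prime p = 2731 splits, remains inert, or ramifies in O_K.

Since -181 ≢ 1 mod 4, the ring of integers is ℤ[√-181] with discriminant 4·(-181) = -724.
disc(K) = -724 is not divisible by 2731; 2731 is unramified.
Euler's criterion: (-181)^1365 mod 2731 = 2730. Thus (-181|2731) = -1.
d is a non-residue mod p, hence 2731 remains inert in O_K.

p is inert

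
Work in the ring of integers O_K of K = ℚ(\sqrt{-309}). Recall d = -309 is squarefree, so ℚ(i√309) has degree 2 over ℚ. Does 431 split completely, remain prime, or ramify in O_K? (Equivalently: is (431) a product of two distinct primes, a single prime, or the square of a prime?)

Since -309 ≢ 1 mod 4, the ring of integers is ℤ[√-309] with discriminant 4·(-309) = -1236.
disc(K) = -1236 is not divisible by 431; 431 is unramified.
Legendre symbol by Euler's criterion: (-309/431) ≡ (-309)^215 ≡ 1 (mod 431), i.e. (-309/431) = 1.
(-309/431) = 1, so 431 splits.

split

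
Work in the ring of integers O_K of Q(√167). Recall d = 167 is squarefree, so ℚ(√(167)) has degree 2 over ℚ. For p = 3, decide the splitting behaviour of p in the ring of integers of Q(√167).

inert

d = 167 ≡ 3 (mod 4), so O_K = ℤ[√167] and disc(K) = 4d = 668.
3 ∤ 668, so 3 is unramified.
Euler's criterion: 167^1 mod 3 = 2. Thus (167|3) = -1.
(167/3) = -1, so 3 is inert.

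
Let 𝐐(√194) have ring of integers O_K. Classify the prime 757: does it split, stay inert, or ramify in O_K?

split — (757) = 𝔭₁𝔭₂ with 𝔭₁ ≠ 𝔭₂

194 mod 4 = 2, hence disc K = 4·194 = 776 and O_K = ℤ[√194].
757 ∤ 776, so 757 is unramified.
(194/757) = 194^378 mod 757 = 1, giving Legendre symbol 1.
d is a quadratic residue mod p, hence 757 splits in O_K.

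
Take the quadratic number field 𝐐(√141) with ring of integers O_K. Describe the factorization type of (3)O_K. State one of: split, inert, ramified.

ramifies in O_K

Since 141 ≡ 1 mod 4, the ring of integers is ℤ[(1+√141)/2] with discriminant 141.
3 divides disc(K) = 141, so 3 ramifies.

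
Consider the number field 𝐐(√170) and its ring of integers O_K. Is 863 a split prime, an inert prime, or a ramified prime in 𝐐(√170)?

d = 170 ≡ 2 (mod 4), so O_K = ℤ[√170] and disc(K) = 4d = 680.
863 ∤ 680, so 863 is unramified.
(170/863) = 170^431 mod 863 = 862, giving Legendre symbol -1.
d is a non-residue mod p, hence 863 remains inert in O_K.

inert — (863) stays prime in O_K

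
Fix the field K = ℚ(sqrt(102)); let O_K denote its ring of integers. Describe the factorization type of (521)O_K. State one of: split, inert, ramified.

split

Since 102 ≢ 1 mod 4, the ring of integers is ℤ[√102] with discriminant 4·102 = 408.
disc(K) = 408 is not divisible by 521; 521 is unramified.
Compute (102/521) via Euler: 102^((521-1)/2) mod 521 = 1, so (102/521) = 1.
d is a quadratic residue mod p, hence 521 splits in O_K.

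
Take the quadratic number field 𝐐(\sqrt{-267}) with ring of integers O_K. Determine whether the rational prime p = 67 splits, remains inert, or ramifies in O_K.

d = -267 ≡ 1 (mod 4), so O_K = ℤ[(1+√-267)/2] and disc(K) = d = -267.
67 ∤ -267, so 67 is unramified.
Compute (-267/67) via Euler: 1^((67-1)/2) mod 67 = 1, so (-267/67) = 1.
(-267/67) = 1, so 67 splits.

p splits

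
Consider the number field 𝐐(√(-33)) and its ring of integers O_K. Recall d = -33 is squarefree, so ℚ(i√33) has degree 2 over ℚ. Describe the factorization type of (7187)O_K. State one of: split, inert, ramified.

-33 mod 4 = 3, hence disc K = 4·(-33) = -132 and O_K = ℤ[√-33].
7187 ∤ -132, so 7187 is unramified.
(-33/7187) = 7154^3593 mod 7187 = 1, giving Legendre symbol 1.
(-33/7187) = 1, so 7187 splits.

split — (7187) = 𝔭₁𝔭₂ with 𝔭₁ ≠ 𝔭₂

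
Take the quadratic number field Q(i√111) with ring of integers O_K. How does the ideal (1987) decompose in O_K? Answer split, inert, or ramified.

Since -111 ≡ 1 mod 4, the ring of integers is ℤ[(1+√-111)/2] with discriminant -111.
1987 ∤ -111, so 1987 is unramified.
(-111/1987) = 1876^993 mod 1987 = 1, giving Legendre symbol 1.
Legendre symbol 1 ⇒ 1987 is split.

splits completely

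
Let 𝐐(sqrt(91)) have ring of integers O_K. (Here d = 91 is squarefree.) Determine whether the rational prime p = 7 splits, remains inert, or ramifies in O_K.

ramified

Since 91 ≢ 1 mod 4, the ring of integers is ℤ[√91] with discriminant 4·91 = 364.
disc(K) = 364 = 7·52, so p = 7 is ramified.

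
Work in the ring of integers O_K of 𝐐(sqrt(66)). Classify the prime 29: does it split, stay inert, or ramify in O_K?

inert — (29) stays prime in O_K

d = 66 ≡ 2 (mod 4), so O_K = ℤ[√66] and disc(K) = 4d = 264.
29 ∤ 264, so 29 is unramified.
Compute (66/29) via Euler: 8^((29-1)/2) mod 29 = 28, so (66/29) = -1.
Legendre symbol -1 ⇒ 29 is inert.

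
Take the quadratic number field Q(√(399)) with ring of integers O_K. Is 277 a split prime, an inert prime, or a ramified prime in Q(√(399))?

splits completely

Since 399 ≢ 1 mod 4, the ring of integers is ℤ[√399] with discriminant 4·399 = 1596.
277 ∤ 1596, so 277 is unramified.
Euler's criterion: 399^138 mod 277 = 1. Thus (399|277) = 1.
Legendre symbol 1 ⇒ 277 is split.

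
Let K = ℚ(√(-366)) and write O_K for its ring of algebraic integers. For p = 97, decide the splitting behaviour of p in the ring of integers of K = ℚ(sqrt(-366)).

-366 mod 4 = 2, hence disc K = 4·(-366) = -1464 and O_K = ℤ[√-366].
disc(K) = -1464 is not divisible by 97; 97 is unramified.
Legendre symbol by Euler's criterion: (-366/97) ≡ (-366)^48 ≡ 1 (mod 97), i.e. (-366/97) = 1.
d is a quadratic residue mod p, hence 97 splits in O_K.

97 splits in O_K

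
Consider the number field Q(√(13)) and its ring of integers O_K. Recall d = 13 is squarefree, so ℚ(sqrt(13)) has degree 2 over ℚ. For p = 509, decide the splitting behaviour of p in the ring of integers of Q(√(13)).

remains prime (inert)

d = 13 ≡ 1 (mod 4), so O_K = ℤ[(1+√13)/2] and disc(K) = d = 13.
Since gcd(509, 13) = 1 the prime 509 does not ramify.
Compute (13/509) via Euler: 13^((509-1)/2) mod 509 = 508, so (13/509) = -1.
(13/509) = -1, so 509 is inert.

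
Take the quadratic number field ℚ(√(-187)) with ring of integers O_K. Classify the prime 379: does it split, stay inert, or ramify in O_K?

remains prime (inert)

d = -187 ≡ 1 (mod 4), so O_K = ℤ[(1+√-187)/2] and disc(K) = d = -187.
disc(K) = -187 is not divisible by 379; 379 is unramified.
Legendre symbol by Euler's criterion: (-187/379) ≡ (-187)^189 ≡ 378 (mod 379), i.e. (-187/379) = -1.
(-187/379) = -1, so 379 is inert.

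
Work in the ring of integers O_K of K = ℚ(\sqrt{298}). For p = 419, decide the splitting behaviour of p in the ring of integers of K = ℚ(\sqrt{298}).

remains prime (inert)

298 mod 4 = 2, hence disc K = 4·298 = 1192 and O_K = ℤ[√298].
Since gcd(419, 1192) = 1 the prime 419 does not ramify.
Compute (298/419) via Euler: 298^((419-1)/2) mod 419 = 418, so (298/419) = -1.
d is a non-residue mod p, hence 419 remains inert in O_K.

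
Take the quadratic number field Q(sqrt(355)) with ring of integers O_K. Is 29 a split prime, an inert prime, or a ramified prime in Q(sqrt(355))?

split — (29) = 𝔭₁𝔭₂ with 𝔭₁ ≠ 𝔭₂

d = 355 ≡ 3 (mod 4), so O_K = ℤ[√355] and disc(K) = 4d = 1420.
Since gcd(29, 1420) = 1 the prime 29 does not ramify.
Compute (355/29) via Euler: 7^((29-1)/2) mod 29 = 1, so (355/29) = 1.
Legendre symbol 1 ⇒ 29 is split.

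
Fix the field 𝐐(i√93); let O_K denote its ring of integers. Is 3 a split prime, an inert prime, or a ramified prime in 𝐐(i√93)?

d = -93 ≡ 3 (mod 4), so O_K = ℤ[√-93] and disc(K) = 4d = -372.
Ramification test: 3 | -372. The prime 3 ramifies in K.

p ramifies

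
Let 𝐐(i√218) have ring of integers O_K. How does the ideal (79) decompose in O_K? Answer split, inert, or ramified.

split — (79) = 𝔭₁𝔭₂ with 𝔭₁ ≠ 𝔭₂

-218 mod 4 = 2, hence disc K = 4·(-218) = -872 and O_K = ℤ[√-218].
79 ∤ -872, so 79 is unramified.
Legendre symbol by Euler's criterion: (-218/79) ≡ (-218)^39 ≡ 1 (mod 79), i.e. (-218/79) = 1.
(-218/79) = 1, so 79 splits.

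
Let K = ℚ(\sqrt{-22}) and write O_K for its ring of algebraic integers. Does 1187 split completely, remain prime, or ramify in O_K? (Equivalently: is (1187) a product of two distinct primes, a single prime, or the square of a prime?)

d = -22 ≡ 2 (mod 4), so O_K = ℤ[√-22] and disc(K) = 4d = -88.
disc(K) = -88 is not divisible by 1187; 1187 is unramified.
Legendre symbol by Euler's criterion: (-22/1187) ≡ (-22)^593 ≡ 1 (mod 1187), i.e. (-22/1187) = 1.
(-22/1187) = 1, so 1187 splits.

1187 splits in O_K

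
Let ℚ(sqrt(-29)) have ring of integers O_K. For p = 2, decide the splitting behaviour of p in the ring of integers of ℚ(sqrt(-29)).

p ramifies

Since -29 ≢ 1 mod 4, the ring of integers is ℤ[√-29] with discriminant 4·(-29) = -116.
2 divides disc(K) = -116, so 2 ramifies.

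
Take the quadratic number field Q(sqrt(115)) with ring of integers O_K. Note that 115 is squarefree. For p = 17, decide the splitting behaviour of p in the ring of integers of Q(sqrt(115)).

Since 115 ≢ 1 mod 4, the ring of integers is ℤ[√115] with discriminant 4·115 = 460.
disc(K) = 460 is not divisible by 17; 17 is unramified.
Legendre symbol by Euler's criterion: (115/17) ≡ 115^8 ≡ 1 (mod 17), i.e. (115/17) = 1.
d is a quadratic residue mod p, hence 17 splits in O_K.

17 splits in O_K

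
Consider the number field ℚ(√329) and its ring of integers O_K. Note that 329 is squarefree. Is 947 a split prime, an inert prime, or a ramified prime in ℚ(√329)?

split

Since 329 ≡ 1 mod 4, the ring of integers is ℤ[(1+√329)/2] with discriminant 329.
Since gcd(947, 329) = 1 the prime 947 does not ramify.
Compute (329/947) via Euler: 329^((947-1)/2) mod 947 = 1, so (329/947) = 1.
Legendre symbol 1 ⇒ 947 is split.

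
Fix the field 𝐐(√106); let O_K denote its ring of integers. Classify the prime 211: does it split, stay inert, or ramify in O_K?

211 remains inert

Since 106 ≢ 1 mod 4, the ring of integers is ℤ[√106] with discriminant 4·106 = 424.
211 ∤ 424, so 211 is unramified.
Compute (106/211) via Euler: 106^((211-1)/2) mod 211 = 210, so (106/211) = -1.
Legendre symbol -1 ⇒ 211 is inert.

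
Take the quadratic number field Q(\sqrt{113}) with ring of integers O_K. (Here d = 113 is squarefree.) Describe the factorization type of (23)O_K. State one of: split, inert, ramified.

113 mod 4 = 1, hence disc K = 113 and O_K = ℤ[(1+√113)/2].
Since gcd(23, 113) = 1 the prime 23 does not ramify.
Legendre symbol by Euler's criterion: (113/23) ≡ 113^11 ≡ 22 (mod 23), i.e. (113/23) = -1.
d is a non-residue mod p, hence 23 remains inert in O_K.

inert — (23) stays prime in O_K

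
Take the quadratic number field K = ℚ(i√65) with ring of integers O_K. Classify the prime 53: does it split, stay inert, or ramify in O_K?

inert — (53) stays prime in O_K

d = -65 ≡ 3 (mod 4), so O_K = ℤ[√-65] and disc(K) = 4d = -260.
53 ∤ -260, so 53 is unramified.
(-65/53) = 41^26 mod 53 = 52, giving Legendre symbol -1.
(-65/53) = -1, so 53 is inert.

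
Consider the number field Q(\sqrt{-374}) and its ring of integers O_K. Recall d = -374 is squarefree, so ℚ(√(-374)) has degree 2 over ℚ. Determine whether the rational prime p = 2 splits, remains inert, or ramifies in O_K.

ramified

d = -374 ≡ 2 (mod 4), so O_K = ℤ[√-374] and disc(K) = 4d = -1496.
Ramification test: 2 | -1496. The prime 2 ramifies in K.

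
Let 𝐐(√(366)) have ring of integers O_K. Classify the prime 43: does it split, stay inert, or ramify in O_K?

inert

d = 366 ≡ 2 (mod 4), so O_K = ℤ[√366] and disc(K) = 4d = 1464.
43 ∤ 1464, so 43 is unramified.
Compute (366/43) via Euler: 22^((43-1)/2) mod 43 = 42, so (366/43) = -1.
(366/43) = -1, so 43 is inert.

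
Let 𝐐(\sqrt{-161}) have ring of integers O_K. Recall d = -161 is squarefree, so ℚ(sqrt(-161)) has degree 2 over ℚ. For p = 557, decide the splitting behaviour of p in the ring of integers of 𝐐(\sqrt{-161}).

-161 mod 4 = 3, hence disc K = 4·(-161) = -644 and O_K = ℤ[√-161].
557 ∤ -644, so 557 is unramified.
(-161/557) = 396^278 mod 557 = 556, giving Legendre symbol -1.
d is a non-residue mod p, hence 557 remains inert in O_K.

557 remains inert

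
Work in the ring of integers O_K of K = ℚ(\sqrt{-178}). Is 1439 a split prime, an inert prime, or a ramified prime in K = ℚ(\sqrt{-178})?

d = -178 ≡ 2 (mod 4), so O_K = ℤ[√-178] and disc(K) = 4d = -712.
Since gcd(1439, -712) = 1 the prime 1439 does not ramify.
Euler's criterion: (-178)^719 mod 1439 = 1. Thus (-178|1439) = 1.
(-178/1439) = 1, so 1439 splits.

split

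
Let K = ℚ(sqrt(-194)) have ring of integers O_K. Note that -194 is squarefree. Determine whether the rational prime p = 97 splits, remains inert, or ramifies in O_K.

p ramifies

-194 mod 4 = 2, hence disc K = 4·(-194) = -776 and O_K = ℤ[√-194].
disc(K) = -776 = 97·(-8), so p = 97 is ramified.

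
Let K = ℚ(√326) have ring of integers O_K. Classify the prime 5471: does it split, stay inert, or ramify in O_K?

splits completely

d = 326 ≡ 2 (mod 4), so O_K = ℤ[√326] and disc(K) = 4d = 1304.
Since gcd(5471, 1304) = 1 the prime 5471 does not ramify.
Euler's criterion: 326^2735 mod 5471 = 1. Thus (326|5471) = 1.
d is a quadratic residue mod p, hence 5471 splits in O_K.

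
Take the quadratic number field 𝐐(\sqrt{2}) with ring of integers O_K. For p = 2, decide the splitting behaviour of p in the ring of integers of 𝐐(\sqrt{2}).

2 is ramified

2 mod 4 = 2, hence disc K = 4·2 = 8 and O_K = ℤ[√2].
disc(K) = 8 = 2·4, so p = 2 is ramified.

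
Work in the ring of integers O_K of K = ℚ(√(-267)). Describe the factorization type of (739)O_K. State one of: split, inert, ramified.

remains prime (inert)

-267 mod 4 = 1, hence disc K = -267 and O_K = ℤ[(1+√-267)/2].
739 ∤ -267, so 739 is unramified.
Compute (-267/739) via Euler: 472^((739-1)/2) mod 739 = 738, so (-267/739) = -1.
d is a non-residue mod p, hence 739 remains inert in O_K.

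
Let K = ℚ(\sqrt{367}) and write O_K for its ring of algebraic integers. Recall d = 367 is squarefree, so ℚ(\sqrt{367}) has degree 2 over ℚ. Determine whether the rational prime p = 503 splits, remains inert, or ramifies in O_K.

split — (503) = 𝔭₁𝔭₂ with 𝔭₁ ≠ 𝔭₂

Since 367 ≢ 1 mod 4, the ring of integers is ℤ[√367] with discriminant 4·367 = 1468.
503 ∤ 1468, so 503 is unramified.
Compute (367/503) via Euler: 367^((503-1)/2) mod 503 = 1, so (367/503) = 1.
Legendre symbol 1 ⇒ 503 is split.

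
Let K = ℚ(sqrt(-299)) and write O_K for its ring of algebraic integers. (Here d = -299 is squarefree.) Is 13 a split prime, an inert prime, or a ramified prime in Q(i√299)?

13 is ramified

Since -299 ≡ 1 mod 4, the ring of integers is ℤ[(1+√-299)/2] with discriminant -299.
13 divides disc(K) = -299, so 13 ramifies.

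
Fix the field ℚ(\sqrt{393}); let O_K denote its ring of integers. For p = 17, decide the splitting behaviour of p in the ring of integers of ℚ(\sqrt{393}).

d = 393 ≡ 1 (mod 4), so O_K = ℤ[(1+√393)/2] and disc(K) = d = 393.
disc(K) = 393 is not divisible by 17; 17 is unramified.
Compute (393/17) via Euler: 2^((17-1)/2) mod 17 = 1, so (393/17) = 1.
(393/17) = 1, so 17 splits.

split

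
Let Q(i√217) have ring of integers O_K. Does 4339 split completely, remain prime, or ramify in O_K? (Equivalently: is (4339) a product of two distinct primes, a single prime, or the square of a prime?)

inert

d = -217 ≡ 3 (mod 4), so O_K = ℤ[√-217] and disc(K) = 4d = -868.
disc(K) = -868 is not divisible by 4339; 4339 is unramified.
Compute (-217/4339) via Euler: 4122^((4339-1)/2) mod 4339 = 4338, so (-217/4339) = -1.
Legendre symbol -1 ⇒ 4339 is inert.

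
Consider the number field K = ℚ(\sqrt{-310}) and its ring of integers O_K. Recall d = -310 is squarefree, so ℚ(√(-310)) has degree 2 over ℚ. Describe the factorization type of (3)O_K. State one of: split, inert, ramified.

Since -310 ≢ 1 mod 4, the ring of integers is ℤ[√-310] with discriminant 4·(-310) = -1240.
disc(K) = -1240 is not divisible by 3; 3 is unramified.
Euler's criterion: (-310)^1 mod 3 = 2. Thus (-310|3) = -1.
(-310/3) = -1, so 3 is inert.

3 remains inert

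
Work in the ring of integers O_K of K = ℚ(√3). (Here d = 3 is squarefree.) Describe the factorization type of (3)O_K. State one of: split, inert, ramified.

d = 3 ≡ 3 (mod 4), so O_K = ℤ[√3] and disc(K) = 4d = 12.
Ramification test: 3 | 12. The prime 3 ramifies in K.

3 is ramified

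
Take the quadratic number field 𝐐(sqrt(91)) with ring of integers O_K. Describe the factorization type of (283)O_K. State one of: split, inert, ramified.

283 splits in O_K

Since 91 ≢ 1 mod 4, the ring of integers is ℤ[√91] with discriminant 4·91 = 364.
Since gcd(283, 364) = 1 the prime 283 does not ramify.
(91/283) = 91^141 mod 283 = 1, giving Legendre symbol 1.
(91/283) = 1, so 283 splits.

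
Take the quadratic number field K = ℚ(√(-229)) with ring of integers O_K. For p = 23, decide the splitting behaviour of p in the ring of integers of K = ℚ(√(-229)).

splits completely

Since -229 ≢ 1 mod 4, the ring of integers is ℤ[√-229] with discriminant 4·(-229) = -916.
disc(K) = -916 is not divisible by 23; 23 is unramified.
Compute (-229/23) via Euler: 1^((23-1)/2) mod 23 = 1, so (-229/23) = 1.
(-229/23) = 1, so 23 splits.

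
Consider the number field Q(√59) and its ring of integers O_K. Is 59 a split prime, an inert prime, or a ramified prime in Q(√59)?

d = 59 ≡ 3 (mod 4), so O_K = ℤ[√59] and disc(K) = 4d = 236.
59 divides disc(K) = 236, so 59 ramifies.

ramifies in O_K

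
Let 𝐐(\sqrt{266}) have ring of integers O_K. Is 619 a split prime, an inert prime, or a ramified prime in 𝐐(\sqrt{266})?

p splits

Since 266 ≢ 1 mod 4, the ring of integers is ℤ[√266] with discriminant 4·266 = 1064.
disc(K) = 1064 is not divisible by 619; 619 is unramified.
Compute (266/619) via Euler: 266^((619-1)/2) mod 619 = 1, so (266/619) = 1.
d is a quadratic residue mod p, hence 619 splits in O_K.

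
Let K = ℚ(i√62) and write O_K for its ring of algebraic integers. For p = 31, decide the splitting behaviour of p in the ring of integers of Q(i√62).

-62 mod 4 = 2, hence disc K = 4·(-62) = -248 and O_K = ℤ[√-62].
31 divides disc(K) = -248, so 31 ramifies.

ramified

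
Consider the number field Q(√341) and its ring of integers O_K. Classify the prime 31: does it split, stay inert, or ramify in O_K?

Since 341 ≡ 1 mod 4, the ring of integers is ℤ[(1+√341)/2] with discriminant 341.
Ramification test: 31 | 341. The prime 31 ramifies in K.

ramified — (31) = 𝔭²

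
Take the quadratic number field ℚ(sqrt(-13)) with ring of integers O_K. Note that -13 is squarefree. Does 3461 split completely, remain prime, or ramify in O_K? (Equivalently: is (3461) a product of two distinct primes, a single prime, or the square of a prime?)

split

Since -13 ≢ 1 mod 4, the ring of integers is ℤ[√-13] with discriminant 4·(-13) = -52.
3461 ∤ -52, so 3461 is unramified.
(-13/3461) = 3448^1730 mod 3461 = 1, giving Legendre symbol 1.
Legendre symbol 1 ⇒ 3461 is split.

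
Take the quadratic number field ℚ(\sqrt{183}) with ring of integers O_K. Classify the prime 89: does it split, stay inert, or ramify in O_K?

d = 183 ≡ 3 (mod 4), so O_K = ℤ[√183] and disc(K) = 4d = 732.
disc(K) = 732 is not divisible by 89; 89 is unramified.
Euler's criterion: 183^44 mod 89 = 1. Thus (183|89) = 1.
(183/89) = 1, so 89 splits.

split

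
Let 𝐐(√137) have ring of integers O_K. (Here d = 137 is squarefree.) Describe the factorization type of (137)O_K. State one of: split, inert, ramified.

ramified — (137) = 𝔭²

Since 137 ≡ 1 mod 4, the ring of integers is ℤ[(1+√137)/2] with discriminant 137.
137 divides disc(K) = 137, so 137 ramifies.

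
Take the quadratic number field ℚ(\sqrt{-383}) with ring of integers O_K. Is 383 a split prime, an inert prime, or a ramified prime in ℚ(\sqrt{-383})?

p ramifies

Since -383 ≡ 1 mod 4, the ring of integers is ℤ[(1+√-383)/2] with discriminant -383.
Ramification test: 383 | -383. The prime 383 ramifies in K.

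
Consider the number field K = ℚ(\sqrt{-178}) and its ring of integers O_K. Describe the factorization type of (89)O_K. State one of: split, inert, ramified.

Since -178 ≢ 1 mod 4, the ring of integers is ℤ[√-178] with discriminant 4·(-178) = -712.
disc(K) = -712 = 89·(-8), so p = 89 is ramified.

ramified — (89) = 𝔭²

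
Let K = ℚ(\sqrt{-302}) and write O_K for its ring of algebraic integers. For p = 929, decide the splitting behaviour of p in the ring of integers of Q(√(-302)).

d = -302 ≡ 2 (mod 4), so O_K = ℤ[√-302] and disc(K) = 4d = -1208.
Since gcd(929, -1208) = 1 the prime 929 does not ramify.
Euler's criterion: (-302)^464 mod 929 = 928. Thus (-302|929) = -1.
Legendre symbol -1 ⇒ 929 is inert.

929 remains inert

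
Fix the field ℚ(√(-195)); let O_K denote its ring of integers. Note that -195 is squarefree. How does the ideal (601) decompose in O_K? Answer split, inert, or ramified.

splits completely

Since -195 ≡ 1 mod 4, the ring of integers is ℤ[(1+√-195)/2] with discriminant -195.
disc(K) = -195 is not divisible by 601; 601 is unramified.
Legendre symbol by Euler's criterion: (-195/601) ≡ (-195)^300 ≡ 1 (mod 601), i.e. (-195/601) = 1.
d is a quadratic residue mod p, hence 601 splits in O_K.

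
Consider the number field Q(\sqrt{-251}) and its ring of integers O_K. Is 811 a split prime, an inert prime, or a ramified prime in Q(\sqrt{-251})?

p splits

-251 mod 4 = 1, hence disc K = -251 and O_K = ℤ[(1+√-251)/2].
Since gcd(811, -251) = 1 the prime 811 does not ramify.
(-251/811) = 560^405 mod 811 = 1, giving Legendre symbol 1.
d is a quadratic residue mod p, hence 811 splits in O_K.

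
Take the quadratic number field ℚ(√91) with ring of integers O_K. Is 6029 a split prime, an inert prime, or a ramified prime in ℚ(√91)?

split

Since 91 ≢ 1 mod 4, the ring of integers is ℤ[√91] with discriminant 4·91 = 364.
Since gcd(6029, 364) = 1 the prime 6029 does not ramify.
(91/6029) = 91^3014 mod 6029 = 1, giving Legendre symbol 1.
(91/6029) = 1, so 6029 splits.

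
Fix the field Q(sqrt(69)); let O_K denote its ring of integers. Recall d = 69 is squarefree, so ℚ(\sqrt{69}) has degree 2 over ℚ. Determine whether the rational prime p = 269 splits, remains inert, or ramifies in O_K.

p is inert

Since 69 ≡ 1 mod 4, the ring of integers is ℤ[(1+√69)/2] with discriminant 69.
Since gcd(269, 69) = 1 the prime 269 does not ramify.
Euler's criterion: 69^134 mod 269 = 268. Thus (69|269) = -1.
Legendre symbol -1 ⇒ 269 is inert.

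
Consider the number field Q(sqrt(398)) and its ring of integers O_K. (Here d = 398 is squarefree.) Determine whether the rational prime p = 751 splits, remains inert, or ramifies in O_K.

splits completely

398 mod 4 = 2, hence disc K = 4·398 = 1592 and O_K = ℤ[√398].
disc(K) = 1592 is not divisible by 751; 751 is unramified.
Legendre symbol by Euler's criterion: (398/751) ≡ 398^375 ≡ 1 (mod 751), i.e. (398/751) = 1.
d is a quadratic residue mod p, hence 751 splits in O_K.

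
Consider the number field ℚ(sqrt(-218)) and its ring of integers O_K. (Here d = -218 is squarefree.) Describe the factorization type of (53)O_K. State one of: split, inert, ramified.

Since -218 ≢ 1 mod 4, the ring of integers is ℤ[√-218] with discriminant 4·(-218) = -872.
53 ∤ -872, so 53 is unramified.
Euler's criterion: (-218)^26 mod 53 = 1. Thus (-218|53) = 1.
d is a quadratic residue mod p, hence 53 splits in O_K.

p splits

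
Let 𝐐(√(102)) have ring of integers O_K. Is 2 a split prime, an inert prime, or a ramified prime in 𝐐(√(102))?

102 mod 4 = 2, hence disc K = 4·102 = 408 and O_K = ℤ[√102].
2 divides disc(K) = 408, so 2 ramifies.

ramified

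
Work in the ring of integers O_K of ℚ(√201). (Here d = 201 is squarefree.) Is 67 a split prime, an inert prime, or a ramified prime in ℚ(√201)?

201 mod 4 = 1, hence disc K = 201 and O_K = ℤ[(1+√201)/2].
disc(K) = 201 = 67·3, so p = 67 is ramified.

67 is ramified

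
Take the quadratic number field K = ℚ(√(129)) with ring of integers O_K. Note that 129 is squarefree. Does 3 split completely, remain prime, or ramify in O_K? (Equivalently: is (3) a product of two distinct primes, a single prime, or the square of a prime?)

Since 129 ≡ 1 mod 4, the ring of integers is ℤ[(1+√129)/2] with discriminant 129.
3 divides disc(K) = 129, so 3 ramifies.

3 is ramified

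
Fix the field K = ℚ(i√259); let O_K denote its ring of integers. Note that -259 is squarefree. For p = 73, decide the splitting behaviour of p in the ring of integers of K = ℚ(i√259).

inert — (73) stays prime in O_K

-259 mod 4 = 1, hence disc K = -259 and O_K = ℤ[(1+√-259)/2].
Since gcd(73, -259) = 1 the prime 73 does not ramify.
(-259/73) = 33^36 mod 73 = 72, giving Legendre symbol -1.
d is a non-residue mod p, hence 73 remains inert in O_K.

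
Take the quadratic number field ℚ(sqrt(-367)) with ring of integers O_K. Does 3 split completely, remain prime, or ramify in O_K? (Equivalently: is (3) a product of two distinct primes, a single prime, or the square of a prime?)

p is inert

Since -367 ≡ 1 mod 4, the ring of integers is ℤ[(1+√-367)/2] with discriminant -367.
Since gcd(3, -367) = 1 the prime 3 does not ramify.
(-367/3) = 2^1 mod 3 = 2, giving Legendre symbol -1.
(-367/3) = -1, so 3 is inert.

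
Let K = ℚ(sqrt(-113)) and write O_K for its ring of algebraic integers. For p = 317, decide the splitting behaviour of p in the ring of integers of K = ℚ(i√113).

Since -113 ≢ 1 mod 4, the ring of integers is ℤ[√-113] with discriminant 4·(-113) = -452.
317 ∤ -452, so 317 is unramified.
Euler's criterion: (-113)^158 mod 317 = 1. Thus (-113|317) = 1.
(-113/317) = 1, so 317 splits.

split — (317) = 𝔭₁𝔭₂ with 𝔭₁ ≠ 𝔭₂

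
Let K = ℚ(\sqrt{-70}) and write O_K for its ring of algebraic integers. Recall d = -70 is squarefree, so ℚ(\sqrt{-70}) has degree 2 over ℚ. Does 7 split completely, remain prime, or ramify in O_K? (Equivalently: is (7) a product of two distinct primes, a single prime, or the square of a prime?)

p ramifies

-70 mod 4 = 2, hence disc K = 4·(-70) = -280 and O_K = ℤ[√-70].
7 divides disc(K) = -280, so 7 ramifies.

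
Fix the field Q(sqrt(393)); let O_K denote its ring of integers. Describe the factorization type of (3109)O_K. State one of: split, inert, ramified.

d = 393 ≡ 1 (mod 4), so O_K = ℤ[(1+√393)/2] and disc(K) = d = 393.
disc(K) = 393 is not divisible by 3109; 3109 is unramified.
Compute (393/3109) via Euler: 393^((3109-1)/2) mod 3109 = 3108, so (393/3109) = -1.
Legendre symbol -1 ⇒ 3109 is inert.

3109 remains inert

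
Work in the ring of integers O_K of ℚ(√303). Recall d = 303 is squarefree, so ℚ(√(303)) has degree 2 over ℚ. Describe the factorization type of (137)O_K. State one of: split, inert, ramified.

Since 303 ≢ 1 mod 4, the ring of integers is ℤ[√303] with discriminant 4·303 = 1212.
disc(K) = 1212 is not divisible by 137; 137 is unramified.
Compute (303/137) via Euler: 29^((137-1)/2) mod 137 = 136, so (303/137) = -1.
d is a non-residue mod p, hence 137 remains inert in O_K.

137 remains inert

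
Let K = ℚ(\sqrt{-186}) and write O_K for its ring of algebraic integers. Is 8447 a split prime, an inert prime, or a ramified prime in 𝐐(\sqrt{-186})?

d = -186 ≡ 2 (mod 4), so O_K = ℤ[√-186] and disc(K) = 4d = -744.
disc(K) = -744 is not divisible by 8447; 8447 is unramified.
Compute (-186/8447) via Euler: 8261^((8447-1)/2) mod 8447 = 8446, so (-186/8447) = -1.
Legendre symbol -1 ⇒ 8447 is inert.

p is inert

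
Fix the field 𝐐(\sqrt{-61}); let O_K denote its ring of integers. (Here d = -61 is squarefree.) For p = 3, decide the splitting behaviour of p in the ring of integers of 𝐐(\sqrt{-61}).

p is inert

Since -61 ≢ 1 mod 4, the ring of integers is ℤ[√-61] with discriminant 4·(-61) = -244.
Since gcd(3, -244) = 1 the prime 3 does not ramify.
Legendre symbol by Euler's criterion: (-61/3) ≡ (-61)^1 ≡ 2 (mod 3), i.e. (-61/3) = -1.
d is a non-residue mod p, hence 3 remains inert in O_K.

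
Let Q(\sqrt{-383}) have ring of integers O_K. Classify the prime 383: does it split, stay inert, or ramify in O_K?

d = -383 ≡ 1 (mod 4), so O_K = ℤ[(1+√-383)/2] and disc(K) = d = -383.
383 divides disc(K) = -383, so 383 ramifies.

ramified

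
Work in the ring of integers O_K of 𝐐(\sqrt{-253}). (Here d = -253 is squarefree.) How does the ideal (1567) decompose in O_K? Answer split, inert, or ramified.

d = -253 ≡ 3 (mod 4), so O_K = ℤ[√-253] and disc(K) = 4d = -1012.
Since gcd(1567, -1012) = 1 the prime 1567 does not ramify.
Legendre symbol by Euler's criterion: (-253/1567) ≡ (-253)^783 ≡ 1566 (mod 1567), i.e. (-253/1567) = -1.
(-253/1567) = -1, so 1567 is inert.

inert — (1567) stays prime in O_K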